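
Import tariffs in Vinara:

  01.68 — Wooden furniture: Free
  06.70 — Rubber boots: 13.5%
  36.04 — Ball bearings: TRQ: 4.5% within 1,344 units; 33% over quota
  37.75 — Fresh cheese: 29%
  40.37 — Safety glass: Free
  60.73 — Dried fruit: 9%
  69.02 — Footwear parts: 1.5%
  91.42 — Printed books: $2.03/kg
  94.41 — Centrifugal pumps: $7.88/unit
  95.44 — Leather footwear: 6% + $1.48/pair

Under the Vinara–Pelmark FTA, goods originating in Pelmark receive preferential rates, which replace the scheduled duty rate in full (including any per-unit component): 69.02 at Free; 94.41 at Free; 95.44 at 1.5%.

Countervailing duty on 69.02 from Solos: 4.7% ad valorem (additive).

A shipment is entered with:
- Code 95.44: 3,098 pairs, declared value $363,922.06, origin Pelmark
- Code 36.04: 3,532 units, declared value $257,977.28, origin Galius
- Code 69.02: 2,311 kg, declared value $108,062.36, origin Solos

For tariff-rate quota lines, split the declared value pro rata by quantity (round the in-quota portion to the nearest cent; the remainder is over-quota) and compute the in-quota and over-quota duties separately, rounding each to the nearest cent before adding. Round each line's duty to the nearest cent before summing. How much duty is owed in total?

Line 1 (95.44, Pelmark, 3,098 pairs, $363,922.06):
Base rate for 95.44 is 6% + $1.48/pair.
Origin Pelmark qualifies under the Vinara–Pelmark agreement and 95.44 is covered: preferential rate 1.5% applies instead.
Duty = $363,922.06 × 1.5% = $5,458.83.
Line 2 (36.04, Galius, 3,532 units, $257,977.28):
Code 36.04 is under a tariff-rate quota (threshold 1,344 units). In-quota: 1,344 units at 4.5%; over-quota: 2,188 units at 33%.
Pro-rata value split: in-quota = $257,977.28 × 1,344/3,532 = $98,165.76; over-quota = $257,977.28 − $98,165.76 = $159,811.52.
In-quota duty = $98,165.76 × 4.5% = $4,417.46. Over-quota duty = $159,811.52 × 33% = $52,737.80.
Line duty = $4,417.46 + $52,737.80 = $57,155.26.
Line 3 (69.02, Solos, 2,311 kg, $108,062.36):
Base rate for 69.02 is 1.5%.
69.02 has an FTA preferential rate, but origin Solos is not Pelmark; base rate stands.
Additional duty on 69.02 from Solos: +4.7%. Applied ad valorem rate: 1.5% + 4.7% = 6.2%.
Duty = $108,062.36 × 6.2% = $6,699.87.
Total = $5,458.83 + $57,155.26 + $6,699.87 = $69,313.96.

$69,313.96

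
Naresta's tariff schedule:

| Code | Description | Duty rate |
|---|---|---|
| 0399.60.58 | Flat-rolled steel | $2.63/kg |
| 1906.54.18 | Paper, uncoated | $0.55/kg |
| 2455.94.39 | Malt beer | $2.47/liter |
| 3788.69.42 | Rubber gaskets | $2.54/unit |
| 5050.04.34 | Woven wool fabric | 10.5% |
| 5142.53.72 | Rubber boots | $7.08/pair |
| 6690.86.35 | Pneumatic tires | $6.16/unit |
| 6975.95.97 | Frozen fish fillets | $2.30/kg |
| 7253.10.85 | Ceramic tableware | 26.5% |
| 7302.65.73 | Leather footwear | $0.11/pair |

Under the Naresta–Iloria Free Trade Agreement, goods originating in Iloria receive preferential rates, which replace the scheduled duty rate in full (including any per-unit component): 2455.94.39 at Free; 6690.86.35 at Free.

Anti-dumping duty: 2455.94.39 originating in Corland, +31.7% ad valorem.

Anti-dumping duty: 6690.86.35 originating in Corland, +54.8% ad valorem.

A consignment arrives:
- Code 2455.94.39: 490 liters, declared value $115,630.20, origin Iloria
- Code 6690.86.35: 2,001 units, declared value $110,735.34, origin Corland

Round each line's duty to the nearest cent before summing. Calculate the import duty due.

Line 1 (2455.94.39, Iloria, 490 liters, $115,630.20):
Base rate for 2455.94.39 is $2.47/liter.
Origin Iloria qualifies under the Naresta–Iloria agreement and 2455.94.39 is covered: preferential rate Free applies instead.
The additional-duty order on 2455.94.39 targets Corland, not Iloria; it does not apply.
Duty = $115,630.20 × 0% = $0.00.
Line 2 (6690.86.35, Corland, 2,001 units, $110,735.34):
Base rate for 6690.86.35 is $6.16/unit.
6690.86.35 has an FTA preferential rate, but origin Corland is not Iloria; base rate stands.
Additional duty on 6690.86.35 from Corland: +54.8% ad valorem. Applied ad valorem rate = 54.8%.
Duty = $110,735.34 × 54.8% + 2,001 × $6.16 = $73,009.13.
Total = $0.00 + $73,009.13 = $73,009.13.

$73,009.13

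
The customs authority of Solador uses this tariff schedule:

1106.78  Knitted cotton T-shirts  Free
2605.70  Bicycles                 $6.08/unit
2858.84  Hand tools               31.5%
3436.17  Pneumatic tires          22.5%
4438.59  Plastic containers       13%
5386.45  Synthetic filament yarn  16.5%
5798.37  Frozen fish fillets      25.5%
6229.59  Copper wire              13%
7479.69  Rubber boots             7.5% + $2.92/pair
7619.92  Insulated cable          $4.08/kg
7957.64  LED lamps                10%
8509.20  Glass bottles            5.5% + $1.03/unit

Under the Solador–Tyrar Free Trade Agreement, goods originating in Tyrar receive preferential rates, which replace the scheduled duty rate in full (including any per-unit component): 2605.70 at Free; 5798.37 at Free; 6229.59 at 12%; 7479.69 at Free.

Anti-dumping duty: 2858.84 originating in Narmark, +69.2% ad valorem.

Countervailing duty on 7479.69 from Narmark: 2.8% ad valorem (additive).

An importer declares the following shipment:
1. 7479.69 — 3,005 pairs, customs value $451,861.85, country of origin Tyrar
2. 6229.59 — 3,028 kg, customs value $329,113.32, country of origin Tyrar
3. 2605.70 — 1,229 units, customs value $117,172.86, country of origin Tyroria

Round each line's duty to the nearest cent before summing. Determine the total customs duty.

$46,965.92

Line 1 (7479.69, Tyrar, 3,005 pairs, $451,861.85):
Base rate for 7479.69 is 7.5% + $2.92/pair.
Origin Tyrar qualifies under the Solador–Tyrar agreement and 7479.69 is covered: preferential rate Free applies instead.
The additional-duty order on 7479.69 targets Narmark, not Tyrar; it does not apply.
Duty = $451,861.85 × 0% = $0.00.
Line 2 (6229.59, Tyrar, 3,028 kg, $329,113.32):
Base rate for 6229.59 is 13%.
Origin Tyrar qualifies under the Solador–Tyrar agreement and 6229.59 is covered: preferential rate 12% applies instead.
Duty = $329,113.32 × 12% = $39,493.60.
Line 3 (2605.70, Tyroria, 1,229 units, $117,172.86):
Base rate for 2605.70 is $6.08/unit.
2605.70 has an FTA preferential rate, but origin Tyroria is not Tyrar; base rate stands.
Duty = 1,229 × $6.08 = $7,472.32.
Total = $0.00 + $39,493.60 + $7,472.32 = $46,965.92.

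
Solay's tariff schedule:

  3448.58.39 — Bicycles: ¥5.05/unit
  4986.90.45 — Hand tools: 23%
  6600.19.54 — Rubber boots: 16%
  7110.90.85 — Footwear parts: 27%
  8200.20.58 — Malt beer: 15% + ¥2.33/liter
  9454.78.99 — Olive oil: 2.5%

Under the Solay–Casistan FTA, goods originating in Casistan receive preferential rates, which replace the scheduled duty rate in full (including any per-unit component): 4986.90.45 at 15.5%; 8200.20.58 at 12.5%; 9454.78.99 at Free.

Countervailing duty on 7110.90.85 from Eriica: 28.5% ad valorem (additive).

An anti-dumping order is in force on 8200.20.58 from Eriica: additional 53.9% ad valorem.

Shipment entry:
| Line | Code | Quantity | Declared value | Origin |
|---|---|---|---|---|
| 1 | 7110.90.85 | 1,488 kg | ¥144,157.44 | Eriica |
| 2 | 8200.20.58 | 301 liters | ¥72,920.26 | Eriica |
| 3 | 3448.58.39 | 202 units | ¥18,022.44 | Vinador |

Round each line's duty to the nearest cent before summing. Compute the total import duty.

Line 1 (7110.90.85, Eriica, 1,488 kg, ¥144,157.44):
Base rate for 7110.90.85 is 27%.
Additional duty on 7110.90.85 from Eriica: +28.5%. Applied ad valorem rate: 27% + 28.5% = 55.5%.
Duty = ¥144,157.44 × 55.5% = ¥80,007.38.
Line 2 (8200.20.58, Eriica, 301 liters, ¥72,920.26):
Base rate for 8200.20.58 is 15% + ¥2.33/liter.
8200.20.58 has an FTA preferential rate, but origin Eriica is not Casistan; base rate stands.
Additional duty on 8200.20.58 from Eriica: +53.9%. Applied ad valorem rate: 15% + 53.9% = 68.9%.
Duty = ¥72,920.26 × 68.9% + 301 × ¥2.33 = ¥50,943.39.
Line 3 (3448.58.39, Vinador, 202 units, ¥18,022.44):
Base rate for 3448.58.39 is ¥5.05/unit.
Duty = 202 × ¥5.05 = ¥1,020.10.
Total = ¥80,007.38 + ¥50,943.39 + ¥1,020.10 = ¥131,970.87.

¥131,970.87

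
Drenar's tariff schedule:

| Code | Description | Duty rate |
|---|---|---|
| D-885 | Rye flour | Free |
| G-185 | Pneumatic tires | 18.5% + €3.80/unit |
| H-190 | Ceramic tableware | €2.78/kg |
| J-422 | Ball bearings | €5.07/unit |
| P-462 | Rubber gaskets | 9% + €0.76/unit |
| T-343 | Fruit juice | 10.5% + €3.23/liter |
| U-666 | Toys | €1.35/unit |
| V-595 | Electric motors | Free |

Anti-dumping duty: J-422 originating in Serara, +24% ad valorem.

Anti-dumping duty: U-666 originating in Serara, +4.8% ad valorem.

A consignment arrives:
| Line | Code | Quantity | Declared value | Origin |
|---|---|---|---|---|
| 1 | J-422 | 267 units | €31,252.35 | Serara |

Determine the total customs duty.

€8,854.25

Line 1 (J-422, Serara, 267 units, €31,252.35):
Base rate for J-422 is €5.07/unit.
Additional duty on J-422 from Serara: +24% ad valorem. Applied ad valorem rate = 24%.
Duty = €31,252.35 × 24% + 267 × €5.07 = €8,854.25.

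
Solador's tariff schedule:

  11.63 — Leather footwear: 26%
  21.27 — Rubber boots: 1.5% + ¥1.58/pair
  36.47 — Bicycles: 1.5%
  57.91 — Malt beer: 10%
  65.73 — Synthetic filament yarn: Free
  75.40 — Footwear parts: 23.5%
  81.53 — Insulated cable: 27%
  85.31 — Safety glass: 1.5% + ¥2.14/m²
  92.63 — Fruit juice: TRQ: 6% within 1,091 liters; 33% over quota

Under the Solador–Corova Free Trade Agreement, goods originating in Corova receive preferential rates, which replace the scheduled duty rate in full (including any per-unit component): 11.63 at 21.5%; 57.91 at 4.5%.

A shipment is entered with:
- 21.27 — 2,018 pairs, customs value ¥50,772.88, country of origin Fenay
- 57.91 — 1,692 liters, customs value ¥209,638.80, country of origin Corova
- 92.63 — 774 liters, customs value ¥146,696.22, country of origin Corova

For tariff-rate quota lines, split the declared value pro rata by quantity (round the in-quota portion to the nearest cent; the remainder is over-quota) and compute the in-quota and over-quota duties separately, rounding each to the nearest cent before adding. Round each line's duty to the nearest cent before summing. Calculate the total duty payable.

Line 1 (21.27, Fenay, 2,018 pairs, ¥50,772.88):
Base rate for 21.27 is 1.5% + ¥1.58/pair.
Duty = ¥50,772.88 × 1.5% + 2,018 × ¥1.58 = ¥3,950.03.
Line 2 (57.91, Corova, 1,692 liters, ¥209,638.80):
Base rate for 57.91 is 10%.
Origin Corova qualifies under the Solador–Corova agreement and 57.91 is covered: preferential rate 4.5% applies instead.
Duty = ¥209,638.80 × 4.5% = ¥9,433.75.
Line 3 (92.63, Corova, 774 liters, ¥146,696.22):
Code 92.63 is under a tariff-rate quota (threshold 1,091 liters). Quantity 774 liters is within the quota, so the in-quota rate 6% applies to the full value.
Duty = ¥146,696.22 × 6% = ¥8,801.77.
Total = ¥3,950.03 + ¥9,433.75 + ¥8,801.77 = ¥22,185.55.

¥22,185.55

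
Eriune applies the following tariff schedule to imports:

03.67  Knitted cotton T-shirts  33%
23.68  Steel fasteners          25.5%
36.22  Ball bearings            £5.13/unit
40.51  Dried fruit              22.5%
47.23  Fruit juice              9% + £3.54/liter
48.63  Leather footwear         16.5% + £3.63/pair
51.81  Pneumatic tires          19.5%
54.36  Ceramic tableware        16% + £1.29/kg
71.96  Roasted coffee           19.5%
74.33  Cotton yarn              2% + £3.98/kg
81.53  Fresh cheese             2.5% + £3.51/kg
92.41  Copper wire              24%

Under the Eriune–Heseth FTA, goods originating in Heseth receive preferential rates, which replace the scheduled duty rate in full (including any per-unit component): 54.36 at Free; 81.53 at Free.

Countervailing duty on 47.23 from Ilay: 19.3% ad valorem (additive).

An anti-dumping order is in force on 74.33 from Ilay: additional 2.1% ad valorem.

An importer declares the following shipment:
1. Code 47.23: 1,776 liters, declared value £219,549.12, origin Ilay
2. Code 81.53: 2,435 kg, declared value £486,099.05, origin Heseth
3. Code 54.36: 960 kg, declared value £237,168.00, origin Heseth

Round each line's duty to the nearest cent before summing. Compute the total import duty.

£68,419.44

Line 1 (47.23, Ilay, 1,776 liters, £219,549.12):
Base rate for 47.23 is 9% + £3.54/liter.
Additional duty on 47.23 from Ilay: +19.3%. Applied ad valorem rate: 9% + 19.3% = 28.3%.
Duty = £219,549.12 × 28.3% + 1,776 × £3.54 = £68,419.44.
Line 2 (81.53, Heseth, 2,435 kg, £486,099.05):
Base rate for 81.53 is 2.5% + £3.51/kg.
Origin Heseth qualifies under the Eriune–Heseth agreement and 81.53 is covered: preferential rate Free applies instead.
Duty = £486,099.05 × 0% = £0.00.
Line 3 (54.36, Heseth, 960 kg, £237,168.00):
Base rate for 54.36 is 16% + £1.29/kg.
Origin Heseth qualifies under the Eriune–Heseth agreement and 54.36 is covered: preferential rate Free applies instead.
Duty = £237,168.00 × 0% = £0.00.
Total = £68,419.44 + £0.00 + £0.00 = £68,419.44.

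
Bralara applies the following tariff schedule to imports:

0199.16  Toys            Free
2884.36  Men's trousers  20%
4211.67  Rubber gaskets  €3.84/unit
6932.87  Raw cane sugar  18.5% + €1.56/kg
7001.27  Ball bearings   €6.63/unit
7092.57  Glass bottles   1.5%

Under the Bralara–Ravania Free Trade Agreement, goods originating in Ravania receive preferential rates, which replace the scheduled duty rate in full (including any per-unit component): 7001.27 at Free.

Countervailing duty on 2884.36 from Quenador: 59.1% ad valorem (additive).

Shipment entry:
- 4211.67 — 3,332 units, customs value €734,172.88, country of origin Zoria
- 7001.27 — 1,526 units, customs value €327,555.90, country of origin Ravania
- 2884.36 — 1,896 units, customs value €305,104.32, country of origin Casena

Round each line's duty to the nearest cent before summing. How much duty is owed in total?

Line 1 (4211.67, Zoria, 3,332 units, €734,172.88):
Base rate for 4211.67 is €3.84/unit.
Duty = 3,332 × €3.84 = €12,794.88.
Line 2 (7001.27, Ravania, 1,526 units, €327,555.90):
Base rate for 7001.27 is €6.63/unit.
Origin Ravania qualifies under the Bralara–Ravania agreement and 7001.27 is covered: preferential rate Free applies instead.
Duty = €327,555.90 × 0% = €0.00.
Line 3 (2884.36, Casena, 1,896 units, €305,104.32):
Base rate for 2884.36 is 20%.
The additional-duty order on 2884.36 targets Quenador, not Casena; it does not apply.
Duty = €305,104.32 × 20% = €61,020.86.
Total = €12,794.88 + €0.00 + €61,020.86 = €73,815.74.

€73,815.74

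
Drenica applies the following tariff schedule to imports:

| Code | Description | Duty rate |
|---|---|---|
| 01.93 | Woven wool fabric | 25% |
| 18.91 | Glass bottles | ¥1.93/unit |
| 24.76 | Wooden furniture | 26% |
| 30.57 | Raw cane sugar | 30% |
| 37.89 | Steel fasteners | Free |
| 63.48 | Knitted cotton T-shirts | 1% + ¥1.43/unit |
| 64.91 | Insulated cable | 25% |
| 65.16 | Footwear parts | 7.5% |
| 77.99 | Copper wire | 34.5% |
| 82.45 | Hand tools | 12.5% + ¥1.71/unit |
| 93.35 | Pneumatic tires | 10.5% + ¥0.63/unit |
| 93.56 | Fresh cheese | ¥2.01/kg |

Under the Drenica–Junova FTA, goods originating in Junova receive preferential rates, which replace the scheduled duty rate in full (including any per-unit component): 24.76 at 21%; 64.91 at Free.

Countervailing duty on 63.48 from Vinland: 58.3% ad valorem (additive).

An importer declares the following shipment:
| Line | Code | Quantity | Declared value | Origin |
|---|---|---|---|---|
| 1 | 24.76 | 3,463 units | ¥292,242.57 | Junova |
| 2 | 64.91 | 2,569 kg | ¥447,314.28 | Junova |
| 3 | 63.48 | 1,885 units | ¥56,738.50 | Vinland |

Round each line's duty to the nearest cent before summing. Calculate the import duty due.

¥97,712.42

Line 1 (24.76, Junova, 3,463 units, ¥292,242.57):
Base rate for 24.76 is 26%.
Origin Junova qualifies under the Drenica–Junova agreement and 24.76 is covered: preferential rate 21% applies instead.
Duty = ¥292,242.57 × 21% = ¥61,370.94.
Line 2 (64.91, Junova, 2,569 kg, ¥447,314.28):
Base rate for 64.91 is 25%.
Origin Junova qualifies under the Drenica–Junova agreement and 64.91 is covered: preferential rate Free applies instead.
Duty = ¥447,314.28 × 0% = ¥0.00.
Line 3 (63.48, Vinland, 1,885 units, ¥56,738.50):
Base rate for 63.48 is 1% + ¥1.43/unit.
Additional duty on 63.48 from Vinland: +58.3%. Applied ad valorem rate: 1% + 58.3% = 59.3%.
Duty = ¥56,738.50 × 59.3% + 1,885 × ¥1.43 = ¥36,341.48.
Total = ¥61,370.94 + ¥0.00 + ¥36,341.48 = ¥97,712.42.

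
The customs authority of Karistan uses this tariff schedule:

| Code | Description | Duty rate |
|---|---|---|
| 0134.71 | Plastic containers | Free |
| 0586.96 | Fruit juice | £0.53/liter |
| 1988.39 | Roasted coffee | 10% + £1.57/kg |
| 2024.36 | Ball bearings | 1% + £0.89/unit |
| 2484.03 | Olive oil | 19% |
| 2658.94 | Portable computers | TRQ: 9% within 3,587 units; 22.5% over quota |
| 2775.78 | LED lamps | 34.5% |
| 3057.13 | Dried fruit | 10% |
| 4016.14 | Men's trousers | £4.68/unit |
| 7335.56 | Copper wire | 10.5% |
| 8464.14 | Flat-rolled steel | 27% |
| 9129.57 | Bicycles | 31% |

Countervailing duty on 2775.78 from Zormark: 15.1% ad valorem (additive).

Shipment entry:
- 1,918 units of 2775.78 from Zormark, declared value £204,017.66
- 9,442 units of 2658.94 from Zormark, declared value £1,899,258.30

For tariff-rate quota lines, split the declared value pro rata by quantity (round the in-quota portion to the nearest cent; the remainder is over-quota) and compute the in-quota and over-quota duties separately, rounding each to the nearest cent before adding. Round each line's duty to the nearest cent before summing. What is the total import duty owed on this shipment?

Line 1 (2775.78, Zormark, 1,918 units, £204,017.66):
Base rate for 2775.78 is 34.5%.
Additional duty on 2775.78 from Zormark: +15.1%. Applied ad valorem rate: 34.5% + 15.1% = 49.6%.
Duty = £204,017.66 × 49.6% = £101,192.76.
Line 2 (2658.94, Zormark, 9,442 units, £1,899,258.30):
Code 2658.94 is under a tariff-rate quota (threshold 3,587 units). In-quota: 3,587 units at 9%; over-quota: 5,855 units at 22.5%.
Pro-rata value split: in-quota = £1,899,258.30 × 3,587/9,442 = £721,525.05; over-quota = £1,899,258.30 − £721,525.05 = £1,177,733.25.
In-quota duty = £721,525.05 × 9% = £64,937.25. Over-quota duty = £1,177,733.25 × 22.5% = £264,989.98.
Line duty = £64,937.25 + £264,989.98 = £329,927.23.
Total = £101,192.76 + £329,927.23 = £431,119.99.

£431,119.99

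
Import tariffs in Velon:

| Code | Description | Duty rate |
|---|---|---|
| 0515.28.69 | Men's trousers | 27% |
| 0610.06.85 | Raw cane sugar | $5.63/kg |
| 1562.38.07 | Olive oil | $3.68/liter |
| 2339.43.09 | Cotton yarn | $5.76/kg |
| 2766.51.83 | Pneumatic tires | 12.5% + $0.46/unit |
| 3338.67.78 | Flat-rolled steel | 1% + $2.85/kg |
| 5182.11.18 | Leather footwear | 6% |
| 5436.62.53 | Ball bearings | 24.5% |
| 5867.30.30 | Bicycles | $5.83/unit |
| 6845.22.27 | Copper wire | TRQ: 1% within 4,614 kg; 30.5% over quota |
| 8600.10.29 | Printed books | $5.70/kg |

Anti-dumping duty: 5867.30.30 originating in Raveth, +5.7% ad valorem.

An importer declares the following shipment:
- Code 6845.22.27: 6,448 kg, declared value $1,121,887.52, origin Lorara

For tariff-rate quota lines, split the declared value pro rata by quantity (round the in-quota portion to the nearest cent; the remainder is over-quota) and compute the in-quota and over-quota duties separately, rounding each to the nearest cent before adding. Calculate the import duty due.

Line 1 (6845.22.27, Lorara, 6,448 kg, $1,121,887.52):
Code 6845.22.27 is under a tariff-rate quota (threshold 4,614 kg). In-quota: 4,614 kg at 1%; over-quota: 1,834 kg at 30.5%.
Pro-rata value split: in-quota = $1,121,887.52 × 4,614/6,448 = $802,789.86; over-quota = $1,121,887.52 − $802,789.86 = $319,097.66.
In-quota duty = $802,789.86 × 1% = $8,027.90. Over-quota duty = $319,097.66 × 30.5% = $97,324.79.
Line duty = $8,027.90 + $97,324.79 = $105,352.69.

$105,352.69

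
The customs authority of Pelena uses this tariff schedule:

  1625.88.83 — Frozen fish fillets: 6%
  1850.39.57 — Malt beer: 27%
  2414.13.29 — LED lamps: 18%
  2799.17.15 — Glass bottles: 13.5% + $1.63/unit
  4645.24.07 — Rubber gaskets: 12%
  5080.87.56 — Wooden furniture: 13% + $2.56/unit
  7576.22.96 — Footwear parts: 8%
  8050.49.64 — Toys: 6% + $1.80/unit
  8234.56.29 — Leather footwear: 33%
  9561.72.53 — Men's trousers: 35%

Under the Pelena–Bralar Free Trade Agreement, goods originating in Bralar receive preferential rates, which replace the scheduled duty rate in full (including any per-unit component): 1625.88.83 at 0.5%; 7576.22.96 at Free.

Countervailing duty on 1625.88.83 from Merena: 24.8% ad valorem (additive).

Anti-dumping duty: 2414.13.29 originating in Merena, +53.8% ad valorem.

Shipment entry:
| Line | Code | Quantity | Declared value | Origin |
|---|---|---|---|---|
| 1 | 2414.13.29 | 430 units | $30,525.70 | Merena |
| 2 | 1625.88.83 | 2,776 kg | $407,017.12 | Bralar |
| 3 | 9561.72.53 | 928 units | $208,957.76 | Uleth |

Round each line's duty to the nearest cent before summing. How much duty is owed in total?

Line 1 (2414.13.29, Merena, 430 units, $30,525.70):
Base rate for 2414.13.29 is 18%.
Additional duty on 2414.13.29 from Merena: +53.8%. Applied ad valorem rate: 18% + 53.8% = 71.8%.
Duty = $30,525.70 × 71.8% = $21,917.45.
Line 2 (1625.88.83, Bralar, 2,776 kg, $407,017.12):
Base rate for 1625.88.83 is 6%.
Origin Bralar qualifies under the Pelena–Bralar agreement and 1625.88.83 is covered: preferential rate 0.5% applies instead.
The additional-duty order on 1625.88.83 targets Merena, not Bralar; it does not apply.
Duty = $407,017.12 × 0.5% = $2,035.09.
Line 3 (9561.72.53, Uleth, 928 units, $208,957.76):
Base rate for 9561.72.53 is 35%.
Duty = $208,957.76 × 35% = $73,135.22.
Total = $21,917.45 + $2,035.09 + $73,135.22 = $97,087.76.

$97,087.76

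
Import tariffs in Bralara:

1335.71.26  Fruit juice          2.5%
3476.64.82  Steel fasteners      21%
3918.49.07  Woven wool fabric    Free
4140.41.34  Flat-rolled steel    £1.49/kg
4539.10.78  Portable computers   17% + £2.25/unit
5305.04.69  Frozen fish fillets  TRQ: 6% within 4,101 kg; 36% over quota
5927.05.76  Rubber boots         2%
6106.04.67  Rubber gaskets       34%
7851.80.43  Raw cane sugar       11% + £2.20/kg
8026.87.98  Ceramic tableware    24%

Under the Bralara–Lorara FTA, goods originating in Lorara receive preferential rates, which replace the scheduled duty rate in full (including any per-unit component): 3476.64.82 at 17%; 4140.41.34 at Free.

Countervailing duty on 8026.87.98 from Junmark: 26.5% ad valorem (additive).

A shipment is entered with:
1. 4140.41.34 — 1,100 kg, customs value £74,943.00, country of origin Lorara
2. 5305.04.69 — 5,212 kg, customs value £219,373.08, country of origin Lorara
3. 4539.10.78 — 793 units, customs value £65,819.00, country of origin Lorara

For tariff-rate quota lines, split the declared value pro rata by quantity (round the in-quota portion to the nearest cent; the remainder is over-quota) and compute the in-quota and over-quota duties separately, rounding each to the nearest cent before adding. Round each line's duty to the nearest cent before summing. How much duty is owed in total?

£40,164.47

Line 1 (4140.41.34, Lorara, 1,100 kg, £74,943.00):
Base rate for 4140.41.34 is £1.49/kg.
Origin Lorara qualifies under the Bralara–Lorara agreement and 4140.41.34 is covered: preferential rate Free applies instead.
Duty = £74,943.00 × 0% = £0.00.
Line 2 (5305.04.69, Lorara, 5,212 kg, £219,373.08):
Code 5305.04.69 is under a tariff-rate quota (threshold 4,101 kg). In-quota: 4,101 kg at 6%; over-quota: 1,111 kg at 36%.
Pro-rata value split: in-quota = £219,373.08 × 4,101/5,212 = £172,611.09; over-quota = £219,373.08 − £172,611.09 = £46,761.99.
In-quota duty = £172,611.09 × 6% = £10,356.67. Over-quota duty = £46,761.99 × 36% = £16,834.32.
Line duty = £10,356.67 + £16,834.32 = £27,190.99.
Line 3 (4539.10.78, Lorara, 793 units, £65,819.00):
Base rate for 4539.10.78 is 17% + £2.25/unit.
Origin Lorara is the FTA partner but 4539.10.78 is not on the preference list; base rate stands.
Duty = £65,819.00 × 17% + 793 × £2.25 = £12,973.48.
Total = £0.00 + £27,190.99 + £12,973.48 = £40,164.47.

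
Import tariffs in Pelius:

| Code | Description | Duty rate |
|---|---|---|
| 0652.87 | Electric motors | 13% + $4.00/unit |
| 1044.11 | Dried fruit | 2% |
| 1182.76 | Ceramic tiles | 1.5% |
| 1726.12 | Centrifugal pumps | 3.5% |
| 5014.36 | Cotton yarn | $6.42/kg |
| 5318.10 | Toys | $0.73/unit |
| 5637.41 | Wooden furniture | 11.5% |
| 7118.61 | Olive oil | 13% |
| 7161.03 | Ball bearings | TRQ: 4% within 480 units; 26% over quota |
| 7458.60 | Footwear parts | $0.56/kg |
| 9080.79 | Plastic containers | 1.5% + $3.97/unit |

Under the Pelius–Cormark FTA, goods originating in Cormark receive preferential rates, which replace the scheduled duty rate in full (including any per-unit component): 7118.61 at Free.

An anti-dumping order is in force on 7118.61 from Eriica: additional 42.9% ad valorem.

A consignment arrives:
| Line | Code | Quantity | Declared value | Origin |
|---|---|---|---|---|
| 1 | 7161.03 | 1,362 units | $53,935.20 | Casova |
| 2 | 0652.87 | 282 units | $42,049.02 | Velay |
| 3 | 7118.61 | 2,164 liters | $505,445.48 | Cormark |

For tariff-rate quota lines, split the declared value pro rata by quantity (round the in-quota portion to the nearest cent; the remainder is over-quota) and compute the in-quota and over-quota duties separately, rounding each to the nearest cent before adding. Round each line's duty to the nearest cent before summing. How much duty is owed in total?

Line 1 (7161.03, Casova, 1,362 units, $53,935.20):
Code 7161.03 is under a tariff-rate quota (threshold 480 units). In-quota: 480 units at 4%; over-quota: 882 units at 26%.
Pro-rata value split: in-quota = $53,935.20 × 480/1,362 = $19,008.00; over-quota = $53,935.20 − $19,008.00 = $34,927.20.
In-quota duty = $19,008.00 × 4% = $760.32. Over-quota duty = $34,927.20 × 26% = $9,081.07.
Line duty = $760.32 + $9,081.07 = $9,841.39.
Line 2 (0652.87, Velay, 282 units, $42,049.02):
Base rate for 0652.87 is 13% + $4.00/unit.
Duty = $42,049.02 × 13% + 282 × $4.00 = $6,594.37.
Line 3 (7118.61, Cormark, 2,164 liters, $505,445.48):
Base rate for 7118.61 is 13%.
Origin Cormark qualifies under the Pelius–Cormark agreement and 7118.61 is covered: preferential rate Free applies instead.
The additional-duty order on 7118.61 targets Eriica, not Cormark; it does not apply.
Duty = $505,445.48 × 0% = $0.00.
Total = $9,841.39 + $6,594.37 + $0.00 = $16,435.76.

$16,435.76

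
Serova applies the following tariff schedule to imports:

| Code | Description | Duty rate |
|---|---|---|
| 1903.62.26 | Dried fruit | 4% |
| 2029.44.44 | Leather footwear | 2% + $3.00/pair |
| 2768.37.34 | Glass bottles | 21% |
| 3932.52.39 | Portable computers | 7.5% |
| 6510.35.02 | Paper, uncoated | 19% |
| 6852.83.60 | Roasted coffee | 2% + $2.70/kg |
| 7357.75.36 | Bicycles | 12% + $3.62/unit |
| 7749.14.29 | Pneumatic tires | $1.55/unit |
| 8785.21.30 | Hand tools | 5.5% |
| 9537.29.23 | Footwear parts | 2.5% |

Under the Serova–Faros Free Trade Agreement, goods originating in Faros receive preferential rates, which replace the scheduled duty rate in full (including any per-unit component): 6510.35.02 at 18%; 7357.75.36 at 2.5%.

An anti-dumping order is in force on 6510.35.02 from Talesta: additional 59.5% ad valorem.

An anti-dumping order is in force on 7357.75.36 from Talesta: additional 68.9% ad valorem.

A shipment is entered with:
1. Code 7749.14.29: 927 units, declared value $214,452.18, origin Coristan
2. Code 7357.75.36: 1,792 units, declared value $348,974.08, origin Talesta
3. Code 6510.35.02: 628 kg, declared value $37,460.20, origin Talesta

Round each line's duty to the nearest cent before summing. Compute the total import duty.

Line 1 (7749.14.29, Coristan, 927 units, $214,452.18):
Base rate for 7749.14.29 is $1.55/unit.
Duty = 927 × $1.55 = $1,436.85.
Line 2 (7357.75.36, Talesta, 1,792 units, $348,974.08):
Base rate for 7357.75.36 is 12% + $3.62/unit.
7357.75.36 has an FTA preferential rate, but origin Talesta is not Faros; base rate stands.
Additional duty on 7357.75.36 from Talesta: +68.9%. Applied ad valorem rate: 12% + 68.9% = 80.9%.
Duty = $348,974.08 × 80.9% + 1,792 × $3.62 = $288,807.07.
Line 3 (6510.35.02, Talesta, 628 kg, $37,460.20):
Base rate for 6510.35.02 is 19%.
6510.35.02 has an FTA preferential rate, but origin Talesta is not Faros; base rate stands.
Additional duty on 6510.35.02 from Talesta: +59.5%. Applied ad valorem rate: 19% + 59.5% = 78.5%.
Duty = $37,460.20 × 78.5% = $29,406.26.
Total = $1,436.85 + $288,807.07 + $29,406.26 = $319,650.18.

$319,650.18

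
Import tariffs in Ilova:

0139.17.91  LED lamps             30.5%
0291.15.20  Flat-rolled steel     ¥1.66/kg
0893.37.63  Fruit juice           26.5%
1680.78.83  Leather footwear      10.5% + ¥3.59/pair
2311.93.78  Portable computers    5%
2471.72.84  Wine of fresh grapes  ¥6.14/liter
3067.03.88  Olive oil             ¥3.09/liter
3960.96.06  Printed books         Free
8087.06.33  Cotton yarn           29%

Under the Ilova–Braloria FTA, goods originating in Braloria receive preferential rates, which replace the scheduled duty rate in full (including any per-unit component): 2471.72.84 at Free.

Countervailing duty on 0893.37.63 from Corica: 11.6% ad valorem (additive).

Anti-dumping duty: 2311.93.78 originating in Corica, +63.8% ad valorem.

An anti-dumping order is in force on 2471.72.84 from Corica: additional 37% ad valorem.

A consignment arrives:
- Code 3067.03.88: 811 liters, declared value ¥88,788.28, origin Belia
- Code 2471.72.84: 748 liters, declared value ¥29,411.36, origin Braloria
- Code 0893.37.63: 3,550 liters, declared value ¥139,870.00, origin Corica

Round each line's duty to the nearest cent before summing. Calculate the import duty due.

Line 1 (3067.03.88, Belia, 811 liters, ¥88,788.28):
Base rate for 3067.03.88 is ¥3.09/liter.
Duty = 811 × ¥3.09 = ¥2,505.99.
Line 2 (2471.72.84, Braloria, 748 liters, ¥29,411.36):
Base rate for 2471.72.84 is ¥6.14/liter.
Origin Braloria qualifies under the Ilova–Braloria agreement and 2471.72.84 is covered: preferential rate Free applies instead.
The additional-duty order on 2471.72.84 targets Corica, not Braloria; it does not apply.
Duty = ¥29,411.36 × 0% = ¥0.00.
Line 3 (0893.37.63, Corica, 3,550 liters, ¥139,870.00):
Base rate for 0893.37.63 is 26.5%.
Additional duty on 0893.37.63 from Corica: +11.6%. Applied ad valorem rate: 26.5% + 11.6% = 38.1%.
Duty = ¥139,870.00 × 38.1% = ¥53,290.47.
Total = ¥2,505.99 + ¥0.00 + ¥53,290.47 = ¥55,796.46.

¥55,796.46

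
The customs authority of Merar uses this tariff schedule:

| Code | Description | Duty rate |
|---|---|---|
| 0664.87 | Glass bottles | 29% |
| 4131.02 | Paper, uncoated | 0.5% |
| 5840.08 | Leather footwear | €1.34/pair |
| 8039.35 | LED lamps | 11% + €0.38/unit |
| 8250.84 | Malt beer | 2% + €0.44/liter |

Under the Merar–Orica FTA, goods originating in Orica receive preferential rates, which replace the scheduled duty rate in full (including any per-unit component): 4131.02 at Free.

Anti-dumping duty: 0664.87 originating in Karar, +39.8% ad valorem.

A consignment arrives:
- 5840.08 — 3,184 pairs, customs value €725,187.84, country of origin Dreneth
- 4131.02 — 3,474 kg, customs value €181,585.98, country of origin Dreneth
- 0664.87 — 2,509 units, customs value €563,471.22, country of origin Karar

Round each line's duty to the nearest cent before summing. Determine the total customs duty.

€392,842.69

Line 1 (5840.08, Dreneth, 3,184 pairs, €725,187.84):
Base rate for 5840.08 is €1.34/pair.
Duty = 3,184 × €1.34 = €4,266.56.
Line 2 (4131.02, Dreneth, 3,474 kg, €181,585.98):
Base rate for 4131.02 is 0.5%.
4131.02 has an FTA preferential rate, but origin Dreneth is not Orica; base rate stands.
Duty = €181,585.98 × 0.5% = €907.93.
Line 3 (0664.87, Karar, 2,509 units, €563,471.22):
Base rate for 0664.87 is 29%.
Additional duty on 0664.87 from Karar: +39.8%. Applied ad valorem rate: 29% + 39.8% = 68.8%.
Duty = €563,471.22 × 68.8% = €387,668.20.
Total = €4,266.56 + €907.93 + €387,668.20 = €392,842.69.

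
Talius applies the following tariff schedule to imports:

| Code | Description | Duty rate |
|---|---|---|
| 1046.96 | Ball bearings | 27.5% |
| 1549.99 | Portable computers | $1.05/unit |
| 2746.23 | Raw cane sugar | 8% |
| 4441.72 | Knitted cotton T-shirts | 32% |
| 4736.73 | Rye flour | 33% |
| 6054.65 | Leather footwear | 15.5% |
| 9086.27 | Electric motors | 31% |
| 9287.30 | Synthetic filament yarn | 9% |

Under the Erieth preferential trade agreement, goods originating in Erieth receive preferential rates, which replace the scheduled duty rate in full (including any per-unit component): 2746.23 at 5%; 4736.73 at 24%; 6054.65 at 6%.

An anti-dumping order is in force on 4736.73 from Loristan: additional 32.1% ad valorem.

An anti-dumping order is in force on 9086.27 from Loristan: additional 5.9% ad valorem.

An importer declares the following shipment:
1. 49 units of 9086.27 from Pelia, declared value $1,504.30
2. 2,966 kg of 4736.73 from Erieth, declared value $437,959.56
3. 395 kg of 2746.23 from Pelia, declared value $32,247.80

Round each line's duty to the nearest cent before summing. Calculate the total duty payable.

Line 1 (9086.27, Pelia, 49 units, $1,504.30):
Base rate for 9086.27 is 31%.
The additional-duty order on 9086.27 targets Loristan, not Pelia; it does not apply.
Duty = $1,504.30 × 31% = $466.33.
Line 2 (4736.73, Erieth, 2,966 kg, $437,959.56):
Base rate for 4736.73 is 33%.
Origin Erieth qualifies under the Talius–Erieth agreement and 4736.73 is covered: preferential rate 24% applies instead.
The additional-duty order on 4736.73 targets Loristan, not Erieth; it does not apply.
Duty = $437,959.56 × 24% = $105,110.29.
Line 3 (2746.23, Pelia, 395 kg, $32,247.80):
Base rate for 2746.23 is 8%.
2746.23 has an FTA preferential rate, but origin Pelia is not Erieth; base rate stands.
Duty = $32,247.80 × 8% = $2,579.82.
Total = $466.33 + $105,110.29 + $2,579.82 = $108,156.44.

$108,156.44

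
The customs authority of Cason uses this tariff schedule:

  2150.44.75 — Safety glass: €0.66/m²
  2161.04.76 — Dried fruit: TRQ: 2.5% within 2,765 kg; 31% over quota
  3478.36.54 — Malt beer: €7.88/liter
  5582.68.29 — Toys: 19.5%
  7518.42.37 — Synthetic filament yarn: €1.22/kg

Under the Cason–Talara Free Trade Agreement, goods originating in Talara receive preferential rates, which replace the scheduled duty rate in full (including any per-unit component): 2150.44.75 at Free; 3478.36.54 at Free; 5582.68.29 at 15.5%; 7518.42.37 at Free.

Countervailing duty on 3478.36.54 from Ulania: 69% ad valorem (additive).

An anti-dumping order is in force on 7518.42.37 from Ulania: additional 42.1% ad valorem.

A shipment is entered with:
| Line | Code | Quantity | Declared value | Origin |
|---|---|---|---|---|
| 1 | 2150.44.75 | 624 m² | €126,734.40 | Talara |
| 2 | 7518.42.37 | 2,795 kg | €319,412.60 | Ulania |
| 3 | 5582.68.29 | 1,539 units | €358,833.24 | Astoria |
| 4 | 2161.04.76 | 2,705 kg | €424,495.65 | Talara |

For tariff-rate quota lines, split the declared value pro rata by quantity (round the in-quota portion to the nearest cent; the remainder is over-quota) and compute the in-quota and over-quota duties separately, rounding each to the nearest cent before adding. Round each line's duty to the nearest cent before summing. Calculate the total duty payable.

€218,467.47

Line 1 (2150.44.75, Talara, 624 m², €126,734.40):
Base rate for 2150.44.75 is €0.66/m².
Origin Talara qualifies under the Cason–Talara agreement and 2150.44.75 is covered: preferential rate Free applies instead.
Duty = €126,734.40 × 0% = €0.00.
Line 2 (7518.42.37, Ulania, 2,795 kg, €319,412.60):
Base rate for 7518.42.37 is €1.22/kg.
7518.42.37 has an FTA preferential rate, but origin Ulania is not Talara; base rate stands.
Additional duty on 7518.42.37 from Ulania: +42.1% ad valorem. Applied ad valorem rate = 42.1%.
Duty = €319,412.60 × 42.1% + 2,795 × €1.22 = €137,882.60.
Line 3 (5582.68.29, Astoria, 1,539 units, €358,833.24):
Base rate for 5582.68.29 is 19.5%.
5582.68.29 has an FTA preferential rate, but origin Astoria is not Talara; base rate stands.
Duty = €358,833.24 × 19.5% = €69,972.48.
Line 4 (2161.04.76, Talara, 2,705 kg, €424,495.65):
Code 2161.04.76 is under a tariff-rate quota (threshold 2,765 kg). Quantity 2,705 kg is within the quota, so the in-quota rate 2.5% applies to the full value.
Duty = €424,495.65 × 2.5% = €10,612.39.
Total = €0.00 + €137,882.60 + €69,972.48 + €10,612.39 = €218,467.47.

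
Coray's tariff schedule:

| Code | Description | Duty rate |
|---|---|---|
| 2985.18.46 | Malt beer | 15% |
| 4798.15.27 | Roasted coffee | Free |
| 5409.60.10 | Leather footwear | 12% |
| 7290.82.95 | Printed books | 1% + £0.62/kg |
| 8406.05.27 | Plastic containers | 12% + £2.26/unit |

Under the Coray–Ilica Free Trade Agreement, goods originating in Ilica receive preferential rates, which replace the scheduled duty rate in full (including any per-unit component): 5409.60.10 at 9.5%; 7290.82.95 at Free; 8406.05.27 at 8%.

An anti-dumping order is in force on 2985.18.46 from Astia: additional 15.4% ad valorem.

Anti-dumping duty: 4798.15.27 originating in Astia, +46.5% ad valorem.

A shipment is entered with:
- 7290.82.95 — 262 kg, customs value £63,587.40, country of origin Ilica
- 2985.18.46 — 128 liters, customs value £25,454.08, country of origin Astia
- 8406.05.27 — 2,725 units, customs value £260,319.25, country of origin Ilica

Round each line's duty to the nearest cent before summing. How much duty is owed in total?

Line 1 (7290.82.95, Ilica, 262 kg, £63,587.40):
Base rate for 7290.82.95 is 1% + £0.62/kg.
Origin Ilica qualifies under the Coray–Ilica agreement and 7290.82.95 is covered: preferential rate Free applies instead.
Duty = £63,587.40 × 0% = £0.00.
Line 2 (2985.18.46, Astia, 128 liters, £25,454.08):
Base rate for 2985.18.46 is 15%.
Additional duty on 2985.18.46 from Astia: +15.4%. Applied ad valorem rate: 15% + 15.4% = 30.4%.
Duty = £25,454.08 × 30.4% = £7,738.04.
Line 3 (8406.05.27, Ilica, 2,725 units, £260,319.25):
Base rate for 8406.05.27 is 12% + £2.26/unit.
Origin Ilica qualifies under the Coray–Ilica agreement and 8406.05.27 is covered: preferential rate 8% applies instead.
Duty = £260,319.25 × 8% = £20,825.54.
Total = £0.00 + £7,738.04 + £20,825.54 = £28,563.58.

£28,563.58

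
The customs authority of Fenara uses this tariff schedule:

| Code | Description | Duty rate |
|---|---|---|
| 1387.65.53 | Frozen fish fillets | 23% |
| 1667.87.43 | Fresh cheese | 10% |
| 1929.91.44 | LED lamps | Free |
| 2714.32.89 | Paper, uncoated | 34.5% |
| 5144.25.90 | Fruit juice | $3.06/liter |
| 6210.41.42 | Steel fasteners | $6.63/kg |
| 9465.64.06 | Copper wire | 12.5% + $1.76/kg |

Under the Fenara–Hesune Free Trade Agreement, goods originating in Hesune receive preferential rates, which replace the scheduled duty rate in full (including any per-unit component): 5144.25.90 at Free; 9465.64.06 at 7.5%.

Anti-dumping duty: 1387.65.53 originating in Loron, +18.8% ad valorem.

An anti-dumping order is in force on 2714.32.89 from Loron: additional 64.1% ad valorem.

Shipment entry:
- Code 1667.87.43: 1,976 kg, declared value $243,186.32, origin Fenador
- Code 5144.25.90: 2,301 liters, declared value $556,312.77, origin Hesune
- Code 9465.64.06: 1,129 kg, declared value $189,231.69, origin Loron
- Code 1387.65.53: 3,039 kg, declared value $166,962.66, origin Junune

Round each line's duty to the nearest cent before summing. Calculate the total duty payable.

Line 1 (1667.87.43, Fenador, 1,976 kg, $243,186.32):
Base rate for 1667.87.43 is 10%.
Duty = $243,186.32 × 10% = $24,318.63.
Line 2 (5144.25.90, Hesune, 2,301 liters, $556,312.77):
Base rate for 5144.25.90 is $3.06/liter.
Origin Hesune qualifies under the Fenara–Hesune agreement and 5144.25.90 is covered: preferential rate Free applies instead.
Duty = $556,312.77 × 0% = $0.00.
Line 3 (9465.64.06, Loron, 1,129 kg, $189,231.69):
Base rate for 9465.64.06 is 12.5% + $1.76/kg.
9465.64.06 has an FTA preferential rate, but origin Loron is not Hesune; base rate stands.
Duty = $189,231.69 × 12.5% + 1,129 × $1.76 = $25,641.00.
Line 4 (1387.65.53, Junune, 3,039 kg, $166,962.66):
Base rate for 1387.65.53 is 23%.
The additional-duty order on 1387.65.53 targets Loron, not Junune; it does not apply.
Duty = $166,962.66 × 23% = $38,401.41.
Total = $24,318.63 + $0.00 + $25,641.00 + $38,401.41 = $88,361.04.

$88,361.04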